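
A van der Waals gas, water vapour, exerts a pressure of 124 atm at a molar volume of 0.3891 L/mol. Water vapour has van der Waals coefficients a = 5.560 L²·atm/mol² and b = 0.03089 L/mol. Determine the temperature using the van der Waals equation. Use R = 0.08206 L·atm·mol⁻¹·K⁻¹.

T = (P + a/V_m²)(V_m − b)/R
P + a/V_m² = 124 + 5.560/(0.3891)² = 160.72 atm
V_m − b = 0.3891 − 0.03089 = 0.35821 L/mol
T = (160.72)(0.35821)/0.08206 = 701.6 K

T ≈ 701.6 K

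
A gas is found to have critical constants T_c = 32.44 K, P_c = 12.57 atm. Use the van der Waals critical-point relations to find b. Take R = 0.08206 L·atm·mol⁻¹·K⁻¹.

From T_c = 8a/(27Rb) and P_c = a/(27b²): b = R T_c/(8 P_c).
b = (0.08206)(32.44)/(8×12.57) = 2.6620/100.56 = 0.02647 L/mol

b ≈ 0.02647 L/mol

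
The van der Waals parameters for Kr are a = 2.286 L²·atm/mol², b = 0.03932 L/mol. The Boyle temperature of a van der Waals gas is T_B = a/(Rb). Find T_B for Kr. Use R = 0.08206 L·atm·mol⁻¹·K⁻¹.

For a van der Waals gas the second virial coefficient B₂ = b − a/(RT) vanishes at T_B = a/(Rb).
T_B = 2.286/(0.08206×0.03932) = 2.286/0.0032266 = 708.5 K

T_B ≈ 708.5 K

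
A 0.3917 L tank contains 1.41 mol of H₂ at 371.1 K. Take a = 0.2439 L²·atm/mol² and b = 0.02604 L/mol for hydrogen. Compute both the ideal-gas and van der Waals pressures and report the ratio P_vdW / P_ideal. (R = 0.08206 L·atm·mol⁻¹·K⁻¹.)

P_vdW / P_ideal ≈ 1.075

Ideal: P_ideal = nRT/V = (1.41)(0.08206)(371.1)/0.3917 = 109.620 atm
vdW: P = nRT/(V − nb) − a n²/V² = 42.9380/0.354984 − 0.484898/0.153429 = 120.958 − 3.16041 = 117.798 atm
Ratio = 117.798/109.620 = 1.075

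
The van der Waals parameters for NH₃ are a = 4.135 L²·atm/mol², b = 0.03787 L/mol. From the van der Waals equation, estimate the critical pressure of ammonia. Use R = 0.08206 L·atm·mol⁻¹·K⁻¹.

P_c ≈ 106.8 atm

For a van der Waals gas, P_c = a/(27b²).
P_c = 4.135/(27×(0.03787)²) = 4.135/0.038722 = 106.8 atm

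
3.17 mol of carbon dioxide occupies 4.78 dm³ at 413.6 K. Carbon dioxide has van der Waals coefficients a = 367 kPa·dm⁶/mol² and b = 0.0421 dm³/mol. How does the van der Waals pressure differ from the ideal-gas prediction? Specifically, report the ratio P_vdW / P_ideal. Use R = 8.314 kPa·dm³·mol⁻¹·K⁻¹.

Ideal: P_ideal = nRT/V = (3.17)(8.314)(413.6)/4.78 = 2280.46 kPa
vdW: P = nRT/(V − nb) − a n²/V² = 10900.6/4.64654 − 3687.95/22.8484 = 2345.96 − 161.410 = 2184.55 kPa
Ratio = 2184.55/2280.46 = 0.9579

P_vdW / P_ideal ≈ 0.9579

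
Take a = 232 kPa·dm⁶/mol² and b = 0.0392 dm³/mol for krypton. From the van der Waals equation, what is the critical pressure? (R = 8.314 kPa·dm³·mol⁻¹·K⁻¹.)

P_c ≈ 5592 kPa

For a van der Waals gas, P_c = a/(27b²).
P_c = 232/(27×(0.0392)²) = 232/0.041489 = 5592 kPa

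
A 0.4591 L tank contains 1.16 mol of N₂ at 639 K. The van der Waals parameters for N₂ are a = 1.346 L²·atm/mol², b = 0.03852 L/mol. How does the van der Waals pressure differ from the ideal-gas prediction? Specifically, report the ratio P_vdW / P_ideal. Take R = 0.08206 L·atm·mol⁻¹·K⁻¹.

P_vdW / P_ideal ≈ 1.043

Ideal: P_ideal = nRT/V = (1.16)(0.08206)(639)/0.4591 = 132.490 atm
vdW: P = nRT/(V − nb) − a n²/V² = 60.8262/0.414417 − 1.81118/0.210773 = 146.775 − 8.59304 = 138.182 atm
Ratio = 138.182/132.490 = 1.043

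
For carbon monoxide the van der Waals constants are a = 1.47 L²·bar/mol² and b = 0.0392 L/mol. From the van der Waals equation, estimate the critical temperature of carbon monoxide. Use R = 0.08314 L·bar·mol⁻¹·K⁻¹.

T_c ≈ 133.6 K

For a van der Waals gas, T_c = 8a/(27Rb).
T_c = 8×1.47/(27×0.08314×0.0392) = 11.760/0.087995 = 133.6 K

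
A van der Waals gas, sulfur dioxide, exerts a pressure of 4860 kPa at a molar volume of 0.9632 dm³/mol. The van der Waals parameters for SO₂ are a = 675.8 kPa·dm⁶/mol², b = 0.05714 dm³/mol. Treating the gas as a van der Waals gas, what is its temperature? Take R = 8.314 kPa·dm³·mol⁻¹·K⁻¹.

T ≈ 609.0 K

T = (P + a/V_m²)(V_m − b)/R
P + a/V_m² = 4860 + 675.8/(0.9632)² = 5588.4 kPa
V_m − b = 0.9632 − 0.05714 = 0.90606 dm³/mol
T = (5588.4)(0.90606)/8.314 = 609.0 K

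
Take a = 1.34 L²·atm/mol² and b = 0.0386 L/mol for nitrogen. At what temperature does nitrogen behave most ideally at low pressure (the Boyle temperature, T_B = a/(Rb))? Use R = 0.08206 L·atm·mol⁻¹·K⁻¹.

T_B ≈ 423.0 K

For a van der Waals gas the second virial coefficient B₂ = b − a/(RT) vanishes at T_B = a/(Rb).
T_B = 1.34/(0.08206×0.0386) = 1.34/0.0031675 = 423.0 K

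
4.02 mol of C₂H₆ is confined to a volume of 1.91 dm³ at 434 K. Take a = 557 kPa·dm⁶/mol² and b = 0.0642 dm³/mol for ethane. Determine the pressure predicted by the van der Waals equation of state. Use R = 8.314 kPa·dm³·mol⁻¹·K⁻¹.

P = nRT/(V − nb) − a n²/V²
nRT/(V − nb) = (4.02)(8.314)(434)/(1.91 − 4.02×0.0642) = 14505/1.6519 = 8780.8 kPa
a n²/V² = (557)(4.02)²/(1.91)² = 2467.4 kPa
P = 8780.8 − 2467.4 = 6313 kPa

P ≈ 6313 kPa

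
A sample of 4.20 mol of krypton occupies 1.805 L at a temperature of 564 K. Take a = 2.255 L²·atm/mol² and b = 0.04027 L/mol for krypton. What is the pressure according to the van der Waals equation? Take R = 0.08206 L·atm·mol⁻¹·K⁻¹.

P ≈ 106.6 atm

P = nRT/(V − nb) − a n²/V²
nRT/(V − nb) = (4.20)(0.08206)(564)/(1.805 − 4.20×0.04027) = 194.38/1.6359 = 118.82 atm
a n²/V² = (2.255)(4.20)²/(1.805)² = 12.209 atm
P = 118.82 − 12.209 = 106.6 atm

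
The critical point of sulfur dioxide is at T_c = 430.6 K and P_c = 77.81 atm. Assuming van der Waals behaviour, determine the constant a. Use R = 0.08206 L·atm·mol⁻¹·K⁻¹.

From T_c = 8a/(27Rb) and P_c = a/(27b²): a = 27 R² T_c²/(64 P_c).
a = 27×(0.08206)²×(430.6)²/(64×77.81) = 33711/4979.8 = 6.770 L²·atm/mol²

a ≈ 6.770 L²·atm/mol²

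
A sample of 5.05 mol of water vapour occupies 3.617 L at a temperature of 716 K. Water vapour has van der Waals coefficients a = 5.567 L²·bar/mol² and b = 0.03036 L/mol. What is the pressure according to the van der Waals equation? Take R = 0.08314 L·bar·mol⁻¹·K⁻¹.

P = nRT/(V − nb) − a n²/V²
nRT/(V − nb) = (5.05)(0.08314)(716)/(3.617 − 5.05×0.03036) = 300.62/3.4637 = 86.792 bar
a n²/V² = (5.567)(5.05)²/(3.617)² = 10.852 bar
P = 86.792 − 10.852 = 75.94 bar

P ≈ 75.94 bar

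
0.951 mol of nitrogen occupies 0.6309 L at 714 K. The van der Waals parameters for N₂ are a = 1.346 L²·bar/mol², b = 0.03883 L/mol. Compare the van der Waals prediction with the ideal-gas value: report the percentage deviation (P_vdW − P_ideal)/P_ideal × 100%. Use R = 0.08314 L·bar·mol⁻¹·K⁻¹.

Ideal: P_ideal = nRT/V = (0.951)(0.08314)(714)/0.6309 = 89.4805 bar
vdW: P = nRT/(V − nb) − a n²/V² = 56.4532/0.593973 − 1.21732/0.398035 = 95.0434 − 3.05832 = 91.9851 bar
% deviation = (91.9851 − 89.4805)/89.4805 × 100% = 2.80%

2.80 %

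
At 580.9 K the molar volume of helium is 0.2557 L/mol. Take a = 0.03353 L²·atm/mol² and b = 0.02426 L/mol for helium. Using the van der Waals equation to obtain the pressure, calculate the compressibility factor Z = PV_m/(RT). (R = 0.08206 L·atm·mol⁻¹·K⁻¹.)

Z ≈ 1.102

P = RT/(V_m − b) − a/V_m² = (0.08206)(580.9)/(0.2557 − 0.02426) − 0.03353/(0.2557)²
  = 47.669/0.23144 − 0.51283 = 205.97 − 0.51283 = 205.46 atm
Z = PV_m/(RT) = (205.46)(0.2557)/((0.08206)(580.9)) = 52.536/47.669 = 1.102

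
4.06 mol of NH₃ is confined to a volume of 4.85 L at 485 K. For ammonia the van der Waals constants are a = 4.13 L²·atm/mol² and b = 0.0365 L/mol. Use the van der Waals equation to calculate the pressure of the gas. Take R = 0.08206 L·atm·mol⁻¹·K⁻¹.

P ≈ 31.47 atm

P = nRT/(V − nb) − a n²/V²
nRT/(V − nb) = (4.06)(0.08206)(485)/(4.85 − 4.06×0.0365) = 161.58/4.7018 = 34.366 atm
a n²/V² = (4.13)(4.06)²/(4.85)² = 2.8941 atm
P = 34.366 − 2.8941 = 31.47 atm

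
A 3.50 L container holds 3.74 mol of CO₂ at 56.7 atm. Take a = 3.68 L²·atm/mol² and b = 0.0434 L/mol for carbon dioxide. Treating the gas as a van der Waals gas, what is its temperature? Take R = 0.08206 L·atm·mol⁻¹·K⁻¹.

T = (P + a n²/V²)(V − nb)/(nR)
P + a n²/V² = 56.7 + (3.68)(3.74)²/(3.50)² = 60.902 atm
V − nb = 3.50 − (3.74)(0.0434) = 3.3377 L
T = (60.902)(3.3377)/((3.74)(0.08206)) = 662.3 K

T ≈ 662.3 K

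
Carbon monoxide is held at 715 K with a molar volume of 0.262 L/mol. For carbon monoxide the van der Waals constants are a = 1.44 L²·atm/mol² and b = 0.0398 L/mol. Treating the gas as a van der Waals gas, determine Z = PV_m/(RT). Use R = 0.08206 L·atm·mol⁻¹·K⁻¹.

Z ≈ 1.085

P = RT/(V_m − b) − a/V_m² = (0.08206)(715)/(0.262 − 0.0398) − 1.44/(0.262)²
  = 58.673/0.22220 − 20.978 = 264.05 − 20.978 = 243.07 atm
Z = PV_m/(RT) = (243.07)(0.262)/((0.08206)(715)) = 63.684/58.673 = 1.085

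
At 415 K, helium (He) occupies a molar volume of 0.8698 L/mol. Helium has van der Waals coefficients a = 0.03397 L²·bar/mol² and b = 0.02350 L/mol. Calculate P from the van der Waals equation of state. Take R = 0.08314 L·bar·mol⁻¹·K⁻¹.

P = RT/(V_m − b) − a/V_m²
RT/(V_m − b) = (0.08314)(415)/(0.8698 − 0.02350) = 34.503/0.84630 = 40.769 bar
a/V_m² = 0.03397/(0.8698)² = 0.044901 bar
P = 40.769 − 0.044901 = 40.72 bar

P ≈ 40.72 bar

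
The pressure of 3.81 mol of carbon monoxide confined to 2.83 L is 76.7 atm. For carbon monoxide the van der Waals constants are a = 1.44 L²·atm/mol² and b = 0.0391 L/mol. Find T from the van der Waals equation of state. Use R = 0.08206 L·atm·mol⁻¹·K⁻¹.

T = (P + a n²/V²)(V − nb)/(nR)
P + a n²/V² = 76.7 + (1.44)(3.81)²/(2.83)² = 79.310 atm
V − nb = 2.83 − (3.81)(0.0391) = 2.6810 L
T = (79.310)(2.6810)/((3.81)(0.08206)) = 680.1 K

T ≈ 680.1 K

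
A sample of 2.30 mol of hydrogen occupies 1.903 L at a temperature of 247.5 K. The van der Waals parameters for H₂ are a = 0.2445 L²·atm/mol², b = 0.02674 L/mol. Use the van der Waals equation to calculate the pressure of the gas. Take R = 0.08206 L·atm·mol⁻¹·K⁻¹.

P = nRT/(V − nb) − a n²/V²
nRT/(V − nb) = (2.30)(0.08206)(247.5)/(1.903 − 2.30×0.02674) = 46.713/1.8415 = 25.367 atm
a n²/V² = (0.2445)(2.30)²/(1.903)² = 0.35716 atm
P = 25.367 − 0.35716 = 25.01 atm

P ≈ 25.01 atm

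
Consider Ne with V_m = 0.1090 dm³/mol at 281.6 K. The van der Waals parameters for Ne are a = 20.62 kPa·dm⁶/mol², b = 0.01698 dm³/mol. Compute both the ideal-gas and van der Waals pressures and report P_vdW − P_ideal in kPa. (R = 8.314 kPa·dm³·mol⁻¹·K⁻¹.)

ΔP ≈ 2228 kPa

Ideal: P_ideal = RT/V_m = (8.314)(281.6)/0.1090 = 21479.1 kPa
vdW: P = RT/(V_m − b) − a/V_m² = 2341.22/0.0920200 − 20.62/0.0118810 = 25442.5 − 1735.54 = 23707.0 kPa
ΔP = 23707.0 − 21479.1 = 2228 kPa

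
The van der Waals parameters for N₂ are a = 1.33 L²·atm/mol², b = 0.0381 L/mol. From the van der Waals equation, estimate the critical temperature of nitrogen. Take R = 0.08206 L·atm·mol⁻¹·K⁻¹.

T_c ≈ 126.0 K

For a van der Waals gas, T_c = 8a/(27Rb).
T_c = 8×1.33/(27×0.08206×0.0381) = 10.640/0.084415 = 126.0 K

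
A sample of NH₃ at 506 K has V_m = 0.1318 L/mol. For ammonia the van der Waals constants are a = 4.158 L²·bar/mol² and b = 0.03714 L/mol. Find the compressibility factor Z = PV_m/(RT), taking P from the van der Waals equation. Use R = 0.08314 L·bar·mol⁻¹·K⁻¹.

P = RT/(V_m − b) − a/V_m² = (0.08314)(506)/(0.1318 − 0.03714) − 4.158/(0.1318)²
  = 42.069/0.094660 − 239.36 = 444.42 − 239.36 = 205.06 bar
Z = PV_m/(RT) = (205.06)(0.1318)/((0.08314)(506)) = 27.027/42.069 = 0.6424

Z ≈ 0.6424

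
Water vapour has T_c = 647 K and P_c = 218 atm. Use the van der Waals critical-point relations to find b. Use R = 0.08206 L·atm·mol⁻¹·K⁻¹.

b ≈ 0.03044 L/mol

From T_c = 8a/(27Rb) and P_c = a/(27b²): b = R T_c/(8 P_c).
b = (0.08206)(647)/(8×218) = 53.093/1744.0 = 0.03044 L/mol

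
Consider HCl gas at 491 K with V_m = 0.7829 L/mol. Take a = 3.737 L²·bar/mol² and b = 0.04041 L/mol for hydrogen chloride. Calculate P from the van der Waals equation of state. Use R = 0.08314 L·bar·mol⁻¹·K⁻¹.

P ≈ 48.88 bar

P = RT/(V_m − b) − a/V_m²
RT/(V_m − b) = (0.08314)(491)/(0.7829 − 0.04041) = 40.822/0.74249 = 54.980 bar
a/V_m² = 3.737/(0.7829)² = 6.0969 bar
P = 54.980 − 6.0969 = 48.88 bar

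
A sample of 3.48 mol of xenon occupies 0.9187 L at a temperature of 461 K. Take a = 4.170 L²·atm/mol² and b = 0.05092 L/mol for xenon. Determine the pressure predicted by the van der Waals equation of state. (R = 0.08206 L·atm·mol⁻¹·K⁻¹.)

P = nRT/(V − nb) − a n²/V²
nRT/(V − nb) = (3.48)(0.08206)(461)/(0.9187 − 3.48×0.05092) = 131.65/0.74150 = 177.55 atm
a n²/V² = (4.170)(3.48)²/(0.9187)² = 59.834 atm
P = 177.55 − 59.834 = 117.7 atm

P ≈ 117.7 atm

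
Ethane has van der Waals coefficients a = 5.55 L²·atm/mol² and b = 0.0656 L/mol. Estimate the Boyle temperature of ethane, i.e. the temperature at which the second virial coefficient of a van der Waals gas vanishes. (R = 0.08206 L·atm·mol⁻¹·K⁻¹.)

T_B ≈ 1031 K

For a van der Waals gas the second virial coefficient B₂ = b − a/(RT) vanishes at T_B = a/(Rb).
T_B = 5.55/(0.08206×0.0656) = 5.55/0.0053831 = 1031 K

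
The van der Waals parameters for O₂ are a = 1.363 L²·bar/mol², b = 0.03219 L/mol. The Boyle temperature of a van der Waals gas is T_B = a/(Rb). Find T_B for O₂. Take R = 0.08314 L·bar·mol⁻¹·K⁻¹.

T_B ≈ 509.3 K

For a van der Waals gas the second virial coefficient B₂ = b − a/(RT) vanishes at T_B = a/(Rb).
T_B = 1.363/(0.08314×0.03219) = 1.363/0.0026763 = 509.3 K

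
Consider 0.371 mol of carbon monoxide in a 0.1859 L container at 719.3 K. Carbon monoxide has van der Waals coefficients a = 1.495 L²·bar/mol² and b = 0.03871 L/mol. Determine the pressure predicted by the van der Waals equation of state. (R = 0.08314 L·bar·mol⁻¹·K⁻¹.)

P = nRT/(V − nb) − a n²/V²
nRT/(V − nb) = (0.371)(0.08314)(719.3)/(0.1859 − 0.371×0.03871) = 22.187/0.17154 = 129.34 bar
a n²/V² = (1.495)(0.371)²/(0.1859)² = 5.9543 bar
P = 129.34 − 5.9543 = 123.4 bar

P ≈ 123.4 bar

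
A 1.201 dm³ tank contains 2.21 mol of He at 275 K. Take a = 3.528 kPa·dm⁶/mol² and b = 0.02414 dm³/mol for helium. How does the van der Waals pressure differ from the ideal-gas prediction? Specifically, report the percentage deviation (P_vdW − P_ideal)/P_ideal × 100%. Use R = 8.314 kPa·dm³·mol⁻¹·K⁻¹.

4.36 %

Ideal: P_ideal = nRT/V = (2.21)(8.314)(275)/1.201 = 4207.19 kPa
vdW: P = nRT/(V − nb) − a n²/V² = 5052.83/1.14765 − 17.2311/1.44240 = 4402.76 − 11.9461 = 4390.81 kPa
% deviation = (4390.81 − 4207.19)/4207.19 × 100% = 4.36%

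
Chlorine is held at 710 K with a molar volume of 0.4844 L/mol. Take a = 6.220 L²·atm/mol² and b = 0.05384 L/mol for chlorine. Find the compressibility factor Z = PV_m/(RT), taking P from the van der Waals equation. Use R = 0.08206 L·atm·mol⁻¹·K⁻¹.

Z ≈ 0.9047

P = RT/(V_m − b) − a/V_m² = (0.08206)(710)/(0.4844 − 0.05384) − 6.220/(0.4844)²
  = 58.263/0.43056 − 26.508 = 135.32 − 26.508 = 108.81 atm
Z = PV_m/(RT) = (108.81)(0.4844)/((0.08206)(710)) = 52.708/58.263 = 0.9047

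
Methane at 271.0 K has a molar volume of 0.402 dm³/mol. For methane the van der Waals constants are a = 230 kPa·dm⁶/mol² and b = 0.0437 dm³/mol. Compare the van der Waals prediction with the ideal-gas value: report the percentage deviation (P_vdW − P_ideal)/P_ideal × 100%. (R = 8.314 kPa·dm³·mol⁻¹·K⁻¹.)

Ideal: P_ideal = RT/V_m = (8.314)(271.0)/0.402 = 5604.71 kPa
vdW: P = RT/(V_m − b) − a/V_m² = 2253.09/0.358300 − 230/0.161604 = 6288.28 − 1423.23 = 4865.05 kPa
% deviation = (4865.05 − 5604.71)/5604.71 × 100% = -13.20%

-13.20 %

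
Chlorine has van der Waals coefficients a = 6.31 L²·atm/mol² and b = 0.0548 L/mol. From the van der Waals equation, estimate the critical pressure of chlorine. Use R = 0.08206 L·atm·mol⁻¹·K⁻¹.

For a van der Waals gas, P_c = a/(27b²).
P_c = 6.31/(27×(0.0548)²) = 6.31/0.081082 = 77.82 atm

P_c ≈ 77.82 atm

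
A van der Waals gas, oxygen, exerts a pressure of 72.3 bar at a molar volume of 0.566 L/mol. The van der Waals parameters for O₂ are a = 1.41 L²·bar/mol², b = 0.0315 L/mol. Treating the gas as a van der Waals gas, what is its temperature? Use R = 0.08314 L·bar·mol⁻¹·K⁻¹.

T ≈ 493.1 K

T = (P + a/V_m²)(V_m − b)/R
P + a/V_m² = 72.3 + 1.41/(0.566)² = 76.701 bar
V_m − b = 0.566 − 0.0315 = 0.53450 L/mol
T = (76.701)(0.53450)/0.08314 = 493.1 K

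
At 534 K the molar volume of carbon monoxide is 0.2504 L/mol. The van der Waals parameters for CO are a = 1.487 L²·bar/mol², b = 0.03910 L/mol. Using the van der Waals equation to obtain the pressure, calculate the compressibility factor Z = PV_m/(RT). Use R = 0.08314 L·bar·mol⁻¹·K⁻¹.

Z ≈ 1.051

P = RT/(V_m − b) − a/V_m² = (0.08314)(534)/(0.2504 − 0.03910) − 1.487/(0.2504)²
  = 44.397/0.21130 − 23.716 = 210.11 − 23.716 = 186.39 bar
Z = PV_m/(RT) = (186.39)(0.2504)/((0.08314)(534)) = 46.672/44.397 = 1.051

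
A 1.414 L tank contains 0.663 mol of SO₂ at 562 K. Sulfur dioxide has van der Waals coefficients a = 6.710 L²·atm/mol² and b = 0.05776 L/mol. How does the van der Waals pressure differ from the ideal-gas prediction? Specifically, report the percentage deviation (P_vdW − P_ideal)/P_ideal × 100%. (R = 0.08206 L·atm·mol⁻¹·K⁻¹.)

Ideal: P_ideal = nRT/V = (0.663)(0.08206)(562)/1.414 = 21.6238 atm
vdW: P = nRT/(V − nb) − a n²/V² = 30.5760/1.37571 − 2.94951/1.99940 = 22.2256 − 1.47520 = 20.7504 atm
% deviation = (20.7504 − 21.6238)/21.6238 × 100% = -4.04%

-4.04 %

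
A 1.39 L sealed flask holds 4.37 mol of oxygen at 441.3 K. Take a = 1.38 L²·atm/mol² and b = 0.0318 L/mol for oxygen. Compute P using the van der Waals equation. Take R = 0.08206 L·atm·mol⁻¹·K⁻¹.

P ≈ 112.9 atm

P = nRT/(V − nb) − a n²/V²
nRT/(V − nb) = (4.37)(0.08206)(441.3)/(1.39 − 4.37×0.0318) = 158.25/1.2510 = 126.50 atm
a n²/V² = (1.38)(4.37)²/(1.39)² = 13.640 atm
P = 126.50 − 13.640 = 112.9 atm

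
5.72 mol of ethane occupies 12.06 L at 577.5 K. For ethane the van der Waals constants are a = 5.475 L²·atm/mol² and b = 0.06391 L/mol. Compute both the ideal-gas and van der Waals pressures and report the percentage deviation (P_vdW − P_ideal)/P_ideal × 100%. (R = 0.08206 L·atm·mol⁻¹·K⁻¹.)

-2.35 %

Ideal: P_ideal = nRT/V = (5.72)(0.08206)(577.5)/12.06 = 22.4767 atm
vdW: P = nRT/(V − nb) − a n²/V² = 271.069/11.6944 − 179.133/145.444 = 23.1794 − 1.23163 = 21.9478 atm
% deviation = (21.9478 − 22.4767)/22.4767 × 100% = -2.35%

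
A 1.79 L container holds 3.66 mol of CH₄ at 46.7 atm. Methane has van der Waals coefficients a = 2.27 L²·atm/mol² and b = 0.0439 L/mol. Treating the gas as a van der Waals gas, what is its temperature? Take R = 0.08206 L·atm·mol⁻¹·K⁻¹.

T = (P + a n²/V²)(V − nb)/(nR)
P + a n²/V² = 46.7 + (2.27)(3.66)²/(1.79)² = 56.190 atm
V − nb = 1.79 − (3.66)(0.0439) = 1.6293 L
T = (56.190)(1.6293)/((3.66)(0.08206)) = 304.8 K

T ≈ 304.8 K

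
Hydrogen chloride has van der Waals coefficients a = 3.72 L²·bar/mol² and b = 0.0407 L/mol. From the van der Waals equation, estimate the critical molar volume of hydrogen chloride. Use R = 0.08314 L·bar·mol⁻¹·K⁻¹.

V_m,c ≈ 0.1221 L/mol

For a van der Waals gas, V_m,c = 3b.
V_m,c = 3×0.0407 = 0.1221 L/mol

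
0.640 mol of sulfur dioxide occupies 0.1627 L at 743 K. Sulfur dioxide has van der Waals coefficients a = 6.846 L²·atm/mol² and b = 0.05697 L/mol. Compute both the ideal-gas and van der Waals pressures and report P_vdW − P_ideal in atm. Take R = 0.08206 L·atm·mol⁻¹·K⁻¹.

ΔP ≈ -36.66 atm

Ideal: P_ideal = nRT/V = (0.640)(0.08206)(743)/0.1627 = 239.835 atm
vdW: P = nRT/(V − nb) − a n²/V² = 39.0212/0.126239 − 2.80412/0.0264713 = 309.106 − 105.931 = 203.175 atm
ΔP = 203.175 − 239.835 = -36.66 atm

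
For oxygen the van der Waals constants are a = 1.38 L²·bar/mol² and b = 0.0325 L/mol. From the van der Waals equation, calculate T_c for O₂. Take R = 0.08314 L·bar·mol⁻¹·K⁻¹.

T_c ≈ 151.3 K

For a van der Waals gas, T_c = 8a/(27Rb).
T_c = 8×1.38/(27×0.08314×0.0325) = 11.040/0.072955 = 151.3 K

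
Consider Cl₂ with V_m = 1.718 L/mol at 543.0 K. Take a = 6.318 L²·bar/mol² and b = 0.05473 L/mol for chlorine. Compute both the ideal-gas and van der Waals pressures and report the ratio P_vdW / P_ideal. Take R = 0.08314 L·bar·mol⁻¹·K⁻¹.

P_vdW / P_ideal ≈ 0.9514

Ideal: P_ideal = RT/V_m = (0.08314)(543.0)/1.718 = 26.2777 bar
vdW: P = RT/(V_m − b) − a/V_m² = 45.1450/1.66327 − 6.318/2.95152 = 27.1423 − 2.14059 = 25.0017 bar
Ratio = 25.0017/26.2777 = 0.9514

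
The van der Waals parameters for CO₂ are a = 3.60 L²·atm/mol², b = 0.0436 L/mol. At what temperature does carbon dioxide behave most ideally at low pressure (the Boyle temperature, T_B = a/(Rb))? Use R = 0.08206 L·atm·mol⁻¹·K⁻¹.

For a van der Waals gas the second virial coefficient B₂ = b − a/(RT) vanishes at T_B = a/(Rb).
T_B = 3.60/(0.08206×0.0436) = 3.60/0.0035778 = 1006 K

T_B ≈ 1006 K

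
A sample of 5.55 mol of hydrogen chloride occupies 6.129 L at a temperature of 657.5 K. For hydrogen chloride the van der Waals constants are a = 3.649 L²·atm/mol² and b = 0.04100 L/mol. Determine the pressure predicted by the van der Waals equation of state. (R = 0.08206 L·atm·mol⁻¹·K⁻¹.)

P ≈ 47.75 atm

P = nRT/(V − nb) − a n²/V²
nRT/(V − nb) = (5.55)(0.08206)(657.5)/(6.129 − 5.55×0.04100) = 299.45/5.9015 = 50.741 atm
a n²/V² = (3.649)(5.55)²/(6.129)² = 2.9921 atm
P = 50.741 − 2.9921 = 47.75 atm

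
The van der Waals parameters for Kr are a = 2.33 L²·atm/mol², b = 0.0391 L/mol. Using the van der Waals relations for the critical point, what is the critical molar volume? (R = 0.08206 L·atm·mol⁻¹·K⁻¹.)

For a van der Waals gas, V_m,c = 3b.
V_m,c = 3×0.0391 = 0.1173 L/mol

V_m,c ≈ 0.1173 L/mol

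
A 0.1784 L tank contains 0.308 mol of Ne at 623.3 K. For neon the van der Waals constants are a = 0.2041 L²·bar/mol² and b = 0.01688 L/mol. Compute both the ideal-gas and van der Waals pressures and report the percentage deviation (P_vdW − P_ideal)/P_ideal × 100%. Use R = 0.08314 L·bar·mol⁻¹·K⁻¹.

2.32 %

Ideal: P_ideal = nRT/V = (0.308)(0.08314)(623.3)/0.1784 = 89.4670 bar
vdW: P = nRT/(V − nb) − a n²/V² = 15.9609/0.173201 − 0.0193617/0.0318266 = 92.1525 − 0.608350 = 91.5442 bar
% deviation = (91.5442 − 89.4670)/89.4670 × 100% = 2.32%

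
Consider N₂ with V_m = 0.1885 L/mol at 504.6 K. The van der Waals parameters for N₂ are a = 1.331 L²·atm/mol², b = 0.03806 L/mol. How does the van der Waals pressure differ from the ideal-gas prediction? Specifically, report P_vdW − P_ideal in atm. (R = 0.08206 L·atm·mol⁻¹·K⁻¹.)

Ideal: P_ideal = RT/V_m = (0.08206)(504.6)/0.1885 = 219.668 atm
vdW: P = RT/(V_m − b) − a/V_m² = 41.4075/0.150440 − 1.331/0.0355323 = 275.243 − 37.4589 = 237.784 atm
ΔP = 237.784 − 219.668 = 18.12 atm

ΔP ≈ 18.12 atm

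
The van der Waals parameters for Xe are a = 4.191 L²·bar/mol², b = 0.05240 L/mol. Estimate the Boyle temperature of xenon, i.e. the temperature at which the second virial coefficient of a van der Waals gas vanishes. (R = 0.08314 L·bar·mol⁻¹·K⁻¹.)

T_B ≈ 962.0 K

For a van der Waals gas the second virial coefficient B₂ = b − a/(RT) vanishes at T_B = a/(Rb).
T_B = 4.191/(0.08314×0.05240) = 4.191/0.0043565 = 962.0 K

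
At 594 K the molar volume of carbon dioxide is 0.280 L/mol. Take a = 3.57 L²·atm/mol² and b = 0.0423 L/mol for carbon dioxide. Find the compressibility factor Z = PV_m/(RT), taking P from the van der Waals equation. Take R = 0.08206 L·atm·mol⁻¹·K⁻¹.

Z ≈ 0.9164

P = RT/(V_m − b) − a/V_m² = (0.08206)(594)/(0.280 − 0.0423) − 3.57/(0.280)²
  = 48.744/0.23770 − 45.536 = 205.07 − 45.536 = 159.53 atm
Z = PV_m/(RT) = (159.53)(0.280)/((0.08206)(594)) = 44.668/48.744 = 0.9164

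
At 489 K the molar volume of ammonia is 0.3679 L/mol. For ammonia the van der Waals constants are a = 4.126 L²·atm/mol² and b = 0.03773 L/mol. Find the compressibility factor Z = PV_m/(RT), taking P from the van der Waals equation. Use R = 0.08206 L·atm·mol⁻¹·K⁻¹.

P = RT/(V_m − b) − a/V_m² = (0.08206)(489)/(0.3679 − 0.03773) − 4.126/(0.3679)²
  = 40.127/0.33017 − 30.484 = 121.53 − 30.484 = 91.05 atm
Z = PV_m/(RT) = (91.05)(0.3679)/((0.08206)(489)) = 33.497/40.127 = 0.8348

Z ≈ 0.8348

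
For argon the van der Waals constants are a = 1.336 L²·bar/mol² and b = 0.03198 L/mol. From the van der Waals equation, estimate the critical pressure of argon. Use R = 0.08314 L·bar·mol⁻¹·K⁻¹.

P_c ≈ 48.38 bar

For a van der Waals gas, P_c = a/(27b²).
P_c = 1.336/(27×(0.03198)²) = 1.336/0.027613 = 48.38 bar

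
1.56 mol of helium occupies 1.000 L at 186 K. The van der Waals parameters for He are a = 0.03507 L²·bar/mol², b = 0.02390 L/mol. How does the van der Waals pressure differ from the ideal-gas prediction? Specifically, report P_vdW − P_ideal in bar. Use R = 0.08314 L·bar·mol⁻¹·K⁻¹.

Ideal: P_ideal = nRT/V = (1.56)(0.08314)(186)/1.000 = 24.1239 bar
vdW: P = nRT/(V − nb) − a n²/V² = 24.1239/0.962716 − 0.0853464/1.00000 = 25.0582 − 0.0853464 = 24.9729 bar
ΔP = 24.9729 − 24.1239 = 0.849 bar

ΔP ≈ 0.849 bar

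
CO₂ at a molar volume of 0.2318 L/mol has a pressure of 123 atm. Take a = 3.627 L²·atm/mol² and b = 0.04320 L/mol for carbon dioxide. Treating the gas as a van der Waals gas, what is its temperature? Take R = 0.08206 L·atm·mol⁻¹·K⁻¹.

T ≈ 437.8 K

T = (P + a/V_m²)(V_m − b)/R
P + a/V_m² = 123 + 3.627/(0.2318)² = 190.50 atm
V_m − b = 0.2318 − 0.04320 = 0.18860 L/mol
T = (190.50)(0.18860)/0.08206 = 437.8 K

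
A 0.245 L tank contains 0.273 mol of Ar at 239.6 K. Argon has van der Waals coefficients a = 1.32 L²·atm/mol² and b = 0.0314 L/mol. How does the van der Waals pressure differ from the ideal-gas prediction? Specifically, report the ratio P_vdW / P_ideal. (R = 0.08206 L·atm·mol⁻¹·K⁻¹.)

P_vdW / P_ideal ≈ 0.9614

Ideal: P_ideal = nRT/V = (0.273)(0.08206)(239.6)/0.245 = 21.9086 atm
vdW: P = nRT/(V − nb) − a n²/V² = 5.36761/0.236428 − 0.0983783/0.0600250 = 22.7029 − 1.63896 = 21.0639 atm
Ratio = 21.0639/21.9086 = 0.9614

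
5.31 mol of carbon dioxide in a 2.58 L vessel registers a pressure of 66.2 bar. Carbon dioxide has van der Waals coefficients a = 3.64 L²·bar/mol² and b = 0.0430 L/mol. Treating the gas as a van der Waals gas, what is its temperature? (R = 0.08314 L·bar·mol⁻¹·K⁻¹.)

T ≈ 434.8 K

T = (P + a n²/V²)(V − nb)/(nR)
P + a n²/V² = 66.2 + (3.64)(5.31)²/(2.58)² = 81.619 bar
V − nb = 2.58 − (5.31)(0.0430) = 2.3517 L
T = (81.619)(2.3517)/((5.31)(0.08314)) = 434.8 K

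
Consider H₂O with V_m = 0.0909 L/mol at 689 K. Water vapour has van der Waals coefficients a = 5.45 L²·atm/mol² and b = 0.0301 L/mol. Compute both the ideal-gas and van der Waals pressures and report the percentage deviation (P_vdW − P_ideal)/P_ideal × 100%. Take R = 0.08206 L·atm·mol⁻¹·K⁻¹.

-56.54 %

Ideal: P_ideal = RT/V_m = (0.08206)(689)/0.0909 = 621.995 atm
vdW: P = RT/(V_m − b) − a/V_m² = 56.5393/0.0608000 − 5.45/0.00826281 = 929.923 − 659.582 = 270.341 atm
% deviation = (270.341 − 621.995)/621.995 × 100% = -56.54%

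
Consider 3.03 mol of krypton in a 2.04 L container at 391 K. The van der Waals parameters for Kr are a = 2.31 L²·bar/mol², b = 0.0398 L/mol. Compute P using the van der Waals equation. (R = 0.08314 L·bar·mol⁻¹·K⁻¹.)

P = nRT/(V − nb) − a n²/V²
nRT/(V − nb) = (3.03)(0.08314)(391)/(2.04 − 3.03×0.0398) = 98.498/1.9194 = 51.317 bar
a n²/V² = (2.31)(3.03)²/(2.04)² = 5.0961 bar
P = 51.317 − 5.0961 = 46.22 bar

P ≈ 46.22 bar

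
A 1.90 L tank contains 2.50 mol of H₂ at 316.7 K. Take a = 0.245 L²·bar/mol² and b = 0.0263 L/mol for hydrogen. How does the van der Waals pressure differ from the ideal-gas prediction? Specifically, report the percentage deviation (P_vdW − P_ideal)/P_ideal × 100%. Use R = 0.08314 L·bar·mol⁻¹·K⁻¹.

2.36 %

Ideal: P_ideal = nRT/V = (2.50)(0.08314)(316.7)/1.90 = 34.6453 bar
vdW: P = nRT/(V − nb) − a n²/V² = 65.8261/1.83425 − 1.53125/3.61000 = 35.8872 − 0.424169 = 35.4630 bar
% deviation = (35.4630 − 34.6453)/34.6453 × 100% = 2.36%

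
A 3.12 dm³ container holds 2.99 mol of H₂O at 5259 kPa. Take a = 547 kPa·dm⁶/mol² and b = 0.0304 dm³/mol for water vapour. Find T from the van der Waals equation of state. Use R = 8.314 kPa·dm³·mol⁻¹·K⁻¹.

T ≈ 702.0 K

T = (P + a n²/V²)(V − nb)/(nR)
P + a n²/V² = 5259 + (547)(2.99)²/(3.12)² = 5761.4 kPa
V − nb = 3.12 − (2.99)(0.0304) = 3.0291 dm³
T = (5761.4)(3.0291)/((2.99)(8.314)) = 702.0 K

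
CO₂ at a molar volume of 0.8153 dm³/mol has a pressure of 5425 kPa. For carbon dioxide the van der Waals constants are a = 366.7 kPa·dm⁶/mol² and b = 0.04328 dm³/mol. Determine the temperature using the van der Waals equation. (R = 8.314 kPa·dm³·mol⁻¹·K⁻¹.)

T ≈ 555.0 K

T = (P + a/V_m²)(V_m − b)/R
P + a/V_m² = 5425 + 366.7/(0.8153)² = 5976.7 kPa
V_m − b = 0.8153 − 0.04328 = 0.77202 dm³/mol
T = (5976.7)(0.77202)/8.314 = 555.0 K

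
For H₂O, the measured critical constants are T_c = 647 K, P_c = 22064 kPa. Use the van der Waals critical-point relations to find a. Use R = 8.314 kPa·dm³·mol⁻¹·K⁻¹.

From T_c = 8a/(27Rb) and P_c = a/(27b²): a = 27 R² T_c²/(64 P_c).
a = 27×(8.314)²×(647)²/(64×22064) = 781254201/1412096 = 553.3 kPa·dm⁶/mol²

a ≈ 553.3 kPa·dm⁶/mol²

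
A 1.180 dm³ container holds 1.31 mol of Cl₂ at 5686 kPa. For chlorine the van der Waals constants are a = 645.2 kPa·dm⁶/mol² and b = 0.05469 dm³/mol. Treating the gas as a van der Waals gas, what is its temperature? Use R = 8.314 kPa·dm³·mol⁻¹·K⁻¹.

T = (P + a n²/V²)(V − nb)/(nR)
P + a n²/V² = 5686 + (645.2)(1.31)²/(1.180)² = 6481.2 kPa
V − nb = 1.180 − (1.31)(0.05469) = 1.1084 dm³
T = (6481.2)(1.1084)/((1.31)(8.314)) = 659.6 K

T ≈ 659.6 K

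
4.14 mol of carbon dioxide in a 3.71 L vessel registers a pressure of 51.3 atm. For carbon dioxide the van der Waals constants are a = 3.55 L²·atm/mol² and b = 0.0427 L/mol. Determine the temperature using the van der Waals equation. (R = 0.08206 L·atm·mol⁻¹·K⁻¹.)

T ≈ 579.5 K

T = (P + a n²/V²)(V − nb)/(nR)
P + a n²/V² = 51.3 + (3.55)(4.14)²/(3.71)² = 55.721 atm
V − nb = 3.71 − (4.14)(0.0427) = 3.5332 L
T = (55.721)(3.5332)/((4.14)(0.08206)) = 579.5 K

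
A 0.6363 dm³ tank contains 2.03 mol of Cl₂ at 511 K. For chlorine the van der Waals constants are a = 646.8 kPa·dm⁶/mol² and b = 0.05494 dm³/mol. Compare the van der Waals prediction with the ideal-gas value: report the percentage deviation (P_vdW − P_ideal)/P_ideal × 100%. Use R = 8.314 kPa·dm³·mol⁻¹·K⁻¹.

Ideal: P_ideal = nRT/V = (2.03)(8.314)(511)/0.6363 = 13553.9 kPa
vdW: P = nRT/(V − nb) − a n²/V² = 8624.36/0.524772 − 2665.40/0.404878 = 16434.5 − 6583.22 = 9851.3 kPa
% deviation = (9851.3 − 13553.9)/13553.9 × 100% = -27.32%

-27.32 %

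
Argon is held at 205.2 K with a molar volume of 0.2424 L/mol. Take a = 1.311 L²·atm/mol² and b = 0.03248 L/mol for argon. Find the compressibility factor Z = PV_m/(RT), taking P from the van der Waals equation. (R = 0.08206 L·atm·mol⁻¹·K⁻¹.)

P = RT/(V_m − b) − a/V_m² = (0.08206)(205.2)/(0.2424 − 0.03248) − 1.311/(0.2424)²
  = 16.839/0.20992 − 22.312 = 80.216 − 22.312 = 57.904 atm
Z = PV_m/(RT) = (57.904)(0.2424)/((0.08206)(205.2)) = 14.036/16.839 = 0.8335

Z ≈ 0.8335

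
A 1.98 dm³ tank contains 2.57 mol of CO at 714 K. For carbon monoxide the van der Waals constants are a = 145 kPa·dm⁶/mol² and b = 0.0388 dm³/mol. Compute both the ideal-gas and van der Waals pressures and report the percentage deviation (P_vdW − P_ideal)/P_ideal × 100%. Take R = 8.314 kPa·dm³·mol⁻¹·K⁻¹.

2.13 %

Ideal: P_ideal = nRT/V = (2.57)(8.314)(714)/1.98 = 7705.06 kPa
vdW: P = nRT/(V − nb) − a n²/V² = 15256.0/1.88028 − 957.711/3.92040 = 8113.69 − 244.289 = 7869.40 kPa
% deviation = (7869.40 − 7705.06)/7705.06 × 100% = 2.13%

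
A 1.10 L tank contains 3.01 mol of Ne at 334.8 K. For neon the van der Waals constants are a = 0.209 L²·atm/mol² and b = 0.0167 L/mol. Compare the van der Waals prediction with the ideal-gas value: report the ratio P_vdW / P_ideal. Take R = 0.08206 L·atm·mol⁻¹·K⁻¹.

P_vdW / P_ideal ≈ 1.027

Ideal: P_ideal = nRT/V = (3.01)(0.08206)(334.8)/1.10 = 75.1780 atm
vdW: P = nRT/(V − nb) − a n²/V² = 82.6958/1.04973 − 1.89356/1.21000 = 78.7782 − 1.56493 = 77.2133 atm
Ratio = 77.2133/75.1780 = 1.027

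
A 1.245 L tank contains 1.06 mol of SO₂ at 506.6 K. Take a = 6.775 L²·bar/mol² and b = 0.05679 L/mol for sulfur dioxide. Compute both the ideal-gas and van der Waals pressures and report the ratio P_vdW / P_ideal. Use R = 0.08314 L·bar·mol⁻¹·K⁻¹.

P_vdW / P_ideal ≈ 0.9139

Ideal: P_ideal = nRT/V = (1.06)(0.08314)(506.6)/1.245 = 35.8601 bar
vdW: P = nRT/(V − nb) − a n²/V² = 44.6458/1.18480 − 7.61239/1.55003 = 37.6821 − 4.91112 = 32.7710 bar
Ratio = 32.7710/35.8601 = 0.9139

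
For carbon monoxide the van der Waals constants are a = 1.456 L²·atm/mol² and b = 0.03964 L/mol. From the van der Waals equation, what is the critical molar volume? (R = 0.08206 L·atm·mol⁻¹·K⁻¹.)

V_m,c ≈ 0.1189 L/mol

For a van der Waals gas, V_m,c = 3b.
V_m,c = 3×0.03964 = 0.1189 L/mol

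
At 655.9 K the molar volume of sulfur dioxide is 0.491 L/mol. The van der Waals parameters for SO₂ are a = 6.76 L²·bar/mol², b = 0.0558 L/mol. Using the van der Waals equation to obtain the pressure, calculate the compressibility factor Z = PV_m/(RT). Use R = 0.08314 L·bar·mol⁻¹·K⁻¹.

Z ≈ 0.8757

P = RT/(V_m − b) − a/V_m² = (0.08314)(655.9)/(0.491 − 0.0558) − 6.76/(0.491)²
  = 54.532/0.43520 − 28.040 = 125.30 − 28.040 = 97.26 bar
Z = PV_m/(RT) = (97.26)(0.491)/((0.08314)(655.9)) = 47.755/54.532 = 0.8757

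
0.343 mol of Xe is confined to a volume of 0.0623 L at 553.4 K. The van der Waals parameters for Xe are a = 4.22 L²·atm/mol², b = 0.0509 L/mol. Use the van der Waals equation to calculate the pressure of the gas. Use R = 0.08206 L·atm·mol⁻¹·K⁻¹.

P = nRT/(V − nb) − a n²/V²
nRT/(V − nb) = (0.343)(0.08206)(553.4)/(0.0623 − 0.343×0.0509) = 15.576/0.044841 = 347.36 atm
a n²/V² = (4.22)(0.343)²/(0.0623)² = 127.92 atm
P = 347.36 − 127.92 = 219.4 atm

P ≈ 219.4 atm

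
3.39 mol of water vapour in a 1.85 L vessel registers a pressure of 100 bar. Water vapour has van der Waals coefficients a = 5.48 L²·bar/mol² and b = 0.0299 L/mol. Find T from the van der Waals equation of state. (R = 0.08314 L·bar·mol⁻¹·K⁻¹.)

T ≈ 734.6 K

T = (P + a n²/V²)(V − nb)/(nR)
P + a n²/V² = 100 + (5.48)(3.39)²/(1.85)² = 118.40 bar
V − nb = 1.85 − (3.39)(0.0299) = 1.7486 L
T = (118.40)(1.7486)/((3.39)(0.08314)) = 734.6 K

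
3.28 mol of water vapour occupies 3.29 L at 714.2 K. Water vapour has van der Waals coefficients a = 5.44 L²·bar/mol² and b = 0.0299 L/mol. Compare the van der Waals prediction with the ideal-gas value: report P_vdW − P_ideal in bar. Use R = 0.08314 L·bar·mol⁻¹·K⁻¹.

ΔP ≈ -3.588 bar

Ideal: P_ideal = nRT/V = (3.28)(0.08314)(714.2)/3.29 = 59.1981 bar
vdW: P = nRT/(V − nb) − a n²/V² = 194.762/3.19193 − 58.5257/10.8241 = 61.0170 − 5.40698 = 55.6100 bar
ΔP = 55.6100 − 59.1981 = -3.588 bar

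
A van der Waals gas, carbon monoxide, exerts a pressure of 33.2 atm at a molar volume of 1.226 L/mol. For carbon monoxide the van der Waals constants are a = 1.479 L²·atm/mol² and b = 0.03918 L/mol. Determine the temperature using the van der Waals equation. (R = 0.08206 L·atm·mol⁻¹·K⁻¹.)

T ≈ 494.4 K

T = (P + a/V_m²)(V_m − b)/R
P + a/V_m² = 33.2 + 1.479/(1.226)² = 34.184 atm
V_m − b = 1.226 − 0.03918 = 1.1868 L/mol
T = (34.184)(1.1868)/0.08206 = 494.4 K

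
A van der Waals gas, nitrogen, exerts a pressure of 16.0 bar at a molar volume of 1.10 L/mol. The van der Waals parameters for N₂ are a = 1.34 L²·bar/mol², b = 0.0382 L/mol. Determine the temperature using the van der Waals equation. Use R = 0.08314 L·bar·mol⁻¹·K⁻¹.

T ≈ 218.5 K

T = (P + a/V_m²)(V_m − b)/R
P + a/V_m² = 16.0 + 1.34/(1.10)² = 17.107 bar
V_m − b = 1.10 − 0.0382 = 1.0618 L/mol
T = (17.107)(1.0618)/0.08314 = 218.5 K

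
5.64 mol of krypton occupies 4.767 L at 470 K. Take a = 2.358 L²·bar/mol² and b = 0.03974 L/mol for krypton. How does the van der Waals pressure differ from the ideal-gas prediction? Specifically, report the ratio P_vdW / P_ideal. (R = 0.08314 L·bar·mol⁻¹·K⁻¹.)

P_vdW / P_ideal ≈ 0.9779

Ideal: P_ideal = nRT/V = (5.64)(0.08314)(470)/4.767 = 46.2319 bar
vdW: P = nRT/(V − nb) − a n²/V² = 220.388/4.54287 − 75.0070/22.7243 = 48.5129 − 3.30074 = 45.2122 bar
Ratio = 45.2122/46.2319 = 0.9779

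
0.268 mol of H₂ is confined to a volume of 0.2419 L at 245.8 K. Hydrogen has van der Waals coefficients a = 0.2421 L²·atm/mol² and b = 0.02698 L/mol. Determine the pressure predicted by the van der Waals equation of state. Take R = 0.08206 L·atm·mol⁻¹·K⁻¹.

P ≈ 22.74 atm

P = nRT/(V − nb) − a n²/V²
nRT/(V − nb) = (0.268)(0.08206)(245.8)/(0.2419 − 0.268×0.02698) = 5.4057/0.23467 = 23.035 atm
a n²/V² = (0.2421)(0.268)²/(0.2419)² = 0.29716 atm
P = 23.035 − 0.29716 = 22.74 atm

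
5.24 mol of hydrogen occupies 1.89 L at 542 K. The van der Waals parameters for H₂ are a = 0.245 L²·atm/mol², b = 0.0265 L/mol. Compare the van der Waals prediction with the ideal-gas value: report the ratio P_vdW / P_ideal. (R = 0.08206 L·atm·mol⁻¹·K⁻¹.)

P_vdW / P_ideal ≈ 1.064

Ideal: P_ideal = nRT/V = (5.24)(0.08206)(542)/1.89 = 123.311 atm
vdW: P = nRT/(V − nb) − a n²/V² = 233.057/1.75114 − 6.72711/3.57210 = 133.089 − 1.88324 = 131.206 atm
Ratio = 131.206/123.311 = 1.064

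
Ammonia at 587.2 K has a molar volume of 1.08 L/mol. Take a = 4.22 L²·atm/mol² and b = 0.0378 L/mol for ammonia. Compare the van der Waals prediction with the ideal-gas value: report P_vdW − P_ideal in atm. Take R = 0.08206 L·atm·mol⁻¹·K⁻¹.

ΔP ≈ -2.000 atm

Ideal: P_ideal = RT/V_m = (0.08206)(587.2)/1.08 = 44.6163 atm
vdW: P = RT/(V_m − b) − a/V_m² = 48.1856/1.04220 − 4.22/1.16640 = 46.2345 − 3.61797 = 42.6165 atm
ΔP = 42.6165 − 44.6163 = -2.000 atm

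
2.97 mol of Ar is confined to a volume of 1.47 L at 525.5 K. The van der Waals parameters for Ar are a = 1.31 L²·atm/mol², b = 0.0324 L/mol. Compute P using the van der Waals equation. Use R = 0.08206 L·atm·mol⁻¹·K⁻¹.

P = nRT/(V − nb) − a n²/V²
nRT/(V − nb) = (2.97)(0.08206)(525.5)/(1.47 − 2.97×0.0324) = 128.07/1.3738 = 93.223 atm
a n²/V² = (1.31)(2.97)²/(1.47)² = 5.3475 atm
P = 93.223 − 5.3475 = 87.88 atm

P ≈ 87.88 atm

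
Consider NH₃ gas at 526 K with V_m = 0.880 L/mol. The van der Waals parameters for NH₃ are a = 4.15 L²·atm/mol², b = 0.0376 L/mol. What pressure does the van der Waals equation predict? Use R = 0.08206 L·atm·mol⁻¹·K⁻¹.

P ≈ 45.88 atm

P = RT/(V_m − b) − a/V_m²
RT/(V_m − b) = (0.08206)(526)/(0.880 − 0.0376) = 43.164/0.84240 = 51.239 atm
a/V_m² = 4.15/(0.880)² = 5.3590 atm
P = 51.239 − 5.3590 = 45.88 atm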